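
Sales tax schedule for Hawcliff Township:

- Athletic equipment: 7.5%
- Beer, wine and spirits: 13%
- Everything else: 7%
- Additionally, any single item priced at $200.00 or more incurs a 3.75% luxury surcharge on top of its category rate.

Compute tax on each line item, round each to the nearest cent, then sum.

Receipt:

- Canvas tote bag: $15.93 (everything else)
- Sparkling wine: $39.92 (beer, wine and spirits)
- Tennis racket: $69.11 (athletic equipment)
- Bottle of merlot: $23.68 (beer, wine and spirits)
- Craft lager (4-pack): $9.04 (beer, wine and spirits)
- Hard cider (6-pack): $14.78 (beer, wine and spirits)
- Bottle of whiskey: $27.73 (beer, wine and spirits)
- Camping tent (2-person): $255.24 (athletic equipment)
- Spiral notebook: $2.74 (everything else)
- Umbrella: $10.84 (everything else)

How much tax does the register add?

Canvas tote bag $15.93: everything else → 7% → $1.12
Sparkling wine $39.92: beer, wine and spirits → 13% → $5.19
Tennis racket $69.11: athletic equipment → 7.5% → $5.18
Bottle of merlot $23.68: beer, wine and spirits → 13% → $3.08
Craft lager (4-pack) $9.04: beer, wine and spirits → 13% → $1.18
Hard cider (6-pack) $14.78: beer, wine and spirits → 13% → $1.92
Bottle of whiskey $27.73: beer, wine and spirits → 13% → $3.60
Camping tent (2-person) $255.24: athletic equipment → 7.5% + 3.75% surcharge = 11.25% → $28.71
Spiral notebook $2.74: everything else → 7% → $0.19
Umbrella $10.84: everything else → 7% → $0.76
Total tax = $1.12 + $5.19 + $5.18 + $3.08 + $1.18 + $1.92 + $3.60 + $28.71 + $0.19 + $0.76 = $50.93

$50.93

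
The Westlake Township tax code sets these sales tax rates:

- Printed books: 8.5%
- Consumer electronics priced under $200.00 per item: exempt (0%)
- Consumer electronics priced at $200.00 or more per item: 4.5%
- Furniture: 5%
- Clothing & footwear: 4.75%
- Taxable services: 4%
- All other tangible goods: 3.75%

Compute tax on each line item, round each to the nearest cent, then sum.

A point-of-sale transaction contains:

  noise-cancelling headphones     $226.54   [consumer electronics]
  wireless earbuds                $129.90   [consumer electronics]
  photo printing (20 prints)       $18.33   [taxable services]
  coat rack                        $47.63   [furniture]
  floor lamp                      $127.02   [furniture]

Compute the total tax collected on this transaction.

Noise-cancelling headphones $226.54: consumer electronics, $200.00 or more → 4.5% → $10.19
Wireless earbuds $129.90: consumer electronics, under $200.00 → 0% → $0.00
Photo printing (20 prints) $18.33: taxable services → 4% → $0.73
Coat rack $47.63: furniture → 5% → $2.38
Floor lamp $127.02: furniture → 5% → $6.35
Total tax = $10.19 + $0.73 + $2.38 + $6.35 = $19.65

$19.65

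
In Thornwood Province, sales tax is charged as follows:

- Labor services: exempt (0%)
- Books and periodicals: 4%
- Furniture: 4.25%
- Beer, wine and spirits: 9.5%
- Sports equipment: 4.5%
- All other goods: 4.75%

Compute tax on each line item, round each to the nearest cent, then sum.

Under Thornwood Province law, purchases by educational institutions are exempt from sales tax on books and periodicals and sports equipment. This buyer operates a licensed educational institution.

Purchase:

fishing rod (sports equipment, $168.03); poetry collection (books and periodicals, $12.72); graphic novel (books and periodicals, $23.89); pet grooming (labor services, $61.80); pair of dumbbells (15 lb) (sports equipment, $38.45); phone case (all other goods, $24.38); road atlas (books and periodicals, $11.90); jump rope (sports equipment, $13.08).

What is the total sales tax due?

$1.16

Fishing rod $168.03: sports equipment, buyer-exempt → 0% → $0.00
Poetry collection $12.72: books and periodicals, buyer-exempt → 0% → $0.00
Graphic novel $23.89: books and periodicals, buyer-exempt → 0% → $0.00
Pet grooming $61.80: labor services → 0% → $0.00
Pair of dumbbells (15 lb) $38.45: sports equipment, buyer-exempt → 0% → $0.00
Phone case $24.38: all other goods → 4.75% → $1.16
Road atlas $11.90: books and periodicals, buyer-exempt → 0% → $0.00
Jump rope $13.08: sports equipment, buyer-exempt → 0% → $0.00
Total tax = $1.16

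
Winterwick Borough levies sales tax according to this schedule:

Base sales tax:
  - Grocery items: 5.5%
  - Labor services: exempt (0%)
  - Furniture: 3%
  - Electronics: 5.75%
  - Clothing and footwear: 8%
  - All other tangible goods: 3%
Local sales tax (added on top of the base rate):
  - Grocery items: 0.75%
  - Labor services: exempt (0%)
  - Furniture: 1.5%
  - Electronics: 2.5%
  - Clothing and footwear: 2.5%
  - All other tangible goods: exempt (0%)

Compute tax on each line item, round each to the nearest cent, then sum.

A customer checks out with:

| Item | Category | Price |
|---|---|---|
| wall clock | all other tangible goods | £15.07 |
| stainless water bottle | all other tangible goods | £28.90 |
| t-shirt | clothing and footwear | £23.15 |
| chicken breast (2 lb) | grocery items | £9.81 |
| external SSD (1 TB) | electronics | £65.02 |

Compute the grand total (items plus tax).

£151.67

Wall clock £15.07: all other tangible goods → 3% + 0% local = 3% → £0.45
Stainless water bottle £28.90: all other tangible goods → 3% + 0% local = 3% → £0.87
T-shirt £23.15: clothing and footwear → 8% + 2.5% local = 10.5% → £2.43
Chicken breast (2 lb) £9.81: grocery items → 5.5% + 0.75% local = 6.25% → £0.61
External SSD (1 TB) £65.02: electronics → 5.75% + 2.5% local = 8.25% → £5.36
Subtotal = £141.95; tax = £9.72; total due = £151.67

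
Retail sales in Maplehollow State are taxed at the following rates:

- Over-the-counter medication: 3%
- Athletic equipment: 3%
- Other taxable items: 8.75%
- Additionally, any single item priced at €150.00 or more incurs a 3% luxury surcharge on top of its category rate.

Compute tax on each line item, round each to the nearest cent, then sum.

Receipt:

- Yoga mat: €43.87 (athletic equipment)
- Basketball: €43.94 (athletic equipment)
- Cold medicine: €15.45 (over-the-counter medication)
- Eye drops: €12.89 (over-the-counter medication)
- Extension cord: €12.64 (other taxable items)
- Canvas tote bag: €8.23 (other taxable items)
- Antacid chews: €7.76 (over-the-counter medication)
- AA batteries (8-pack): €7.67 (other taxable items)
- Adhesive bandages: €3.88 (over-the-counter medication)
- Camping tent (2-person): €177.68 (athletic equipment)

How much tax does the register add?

€17.00

Yoga mat €43.87: athletic equipment → 3% → €1.32
Basketball €43.94: athletic equipment → 3% → €1.32
Cold medicine €15.45: over-the-counter medication → 3% → €0.46
Eye drops €12.89: over-the-counter medication → 3% → €0.39
Extension cord €12.64: other taxable items → 8.75% → €1.11
Canvas tote bag €8.23: other taxable items → 8.75% → €0.72
Antacid chews €7.76: over-the-counter medication → 3% → €0.23
AA batteries (8-pack) €7.67: other taxable items → 8.75% → €0.67
Adhesive bandages €3.88: over-the-counter medication → 3% → €0.12
Camping tent (2-person) €177.68: athletic equipment → 3% + 3% surcharge = 6% → €10.66
Total tax = €1.32 + €1.32 + €0.46 + €0.39 + €1.11 + €0.72 + €0.23 + €0.67 + €0.12 + €10.66 = €17.00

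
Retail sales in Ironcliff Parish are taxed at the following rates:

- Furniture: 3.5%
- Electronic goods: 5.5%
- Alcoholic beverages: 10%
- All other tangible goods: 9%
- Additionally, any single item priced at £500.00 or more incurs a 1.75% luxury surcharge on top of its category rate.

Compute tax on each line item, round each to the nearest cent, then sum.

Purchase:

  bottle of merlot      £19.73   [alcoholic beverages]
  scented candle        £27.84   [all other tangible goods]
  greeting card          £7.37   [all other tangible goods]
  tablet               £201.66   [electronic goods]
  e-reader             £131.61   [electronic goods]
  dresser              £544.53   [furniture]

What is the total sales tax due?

£52.06

Bottle of merlot £19.73: alcoholic beverages → 10% → £1.97
Scented candle £27.84: all other tangible goods → 9% → £2.51
Greeting card £7.37: all other tangible goods → 9% → £0.66
Tablet £201.66: electronic goods → 5.5% → £11.09
E-reader £131.61: electronic goods → 5.5% → £7.24
Dresser £544.53: furniture → 3.5% + 1.75% surcharge = 5.25% → £28.59
Total tax = £1.97 + £2.51 + £0.66 + £11.09 + £7.24 + £28.59 = £52.06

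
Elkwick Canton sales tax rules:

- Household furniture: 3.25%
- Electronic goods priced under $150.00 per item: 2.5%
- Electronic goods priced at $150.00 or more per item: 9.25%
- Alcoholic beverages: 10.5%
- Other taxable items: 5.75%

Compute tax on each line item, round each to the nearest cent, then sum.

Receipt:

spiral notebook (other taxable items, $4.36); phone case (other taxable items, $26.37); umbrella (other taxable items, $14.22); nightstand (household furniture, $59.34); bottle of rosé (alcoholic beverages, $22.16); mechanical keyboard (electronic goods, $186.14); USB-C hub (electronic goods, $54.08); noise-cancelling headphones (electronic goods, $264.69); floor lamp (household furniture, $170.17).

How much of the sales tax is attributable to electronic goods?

$43.05

Mechanical keyboard $186.14: electronic goods, $150.00 or more → 9.25% → $17.22
USB-C hub $54.08: electronic goods, under $150.00 → 2.5% → $1.35
Noise-cancelling headphones $264.69: electronic goods, $150.00 or more → 9.25% → $24.48
Tax on electronic goods = $17.22 + $1.35 + $24.48 = $43.05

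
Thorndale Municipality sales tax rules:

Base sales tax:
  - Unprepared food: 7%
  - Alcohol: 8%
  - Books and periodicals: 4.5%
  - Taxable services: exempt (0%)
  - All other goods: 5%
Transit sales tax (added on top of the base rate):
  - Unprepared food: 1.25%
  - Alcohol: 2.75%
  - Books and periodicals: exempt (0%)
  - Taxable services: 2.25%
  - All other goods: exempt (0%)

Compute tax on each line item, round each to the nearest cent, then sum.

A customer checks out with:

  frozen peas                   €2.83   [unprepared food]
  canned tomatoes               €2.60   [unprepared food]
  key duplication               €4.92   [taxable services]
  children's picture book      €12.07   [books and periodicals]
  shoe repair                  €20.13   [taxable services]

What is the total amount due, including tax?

Frozen peas €2.83: unprepared food → 7% + 1.25% transit = 8.25% → €0.23
Canned tomatoes €2.60: unprepared food → 7% + 1.25% transit = 8.25% → €0.21
Key duplication €4.92: taxable services → 0% + 2.25% transit = 2.25% → €0.11
Children's picture book €12.07: books and periodicals → 4.5% + 0% transit = 4.5% → €0.54
Shoe repair €20.13: taxable services → 0% + 2.25% transit = 2.25% → €0.45
Subtotal = €42.55; tax = €1.54; total due = €44.09

€44.09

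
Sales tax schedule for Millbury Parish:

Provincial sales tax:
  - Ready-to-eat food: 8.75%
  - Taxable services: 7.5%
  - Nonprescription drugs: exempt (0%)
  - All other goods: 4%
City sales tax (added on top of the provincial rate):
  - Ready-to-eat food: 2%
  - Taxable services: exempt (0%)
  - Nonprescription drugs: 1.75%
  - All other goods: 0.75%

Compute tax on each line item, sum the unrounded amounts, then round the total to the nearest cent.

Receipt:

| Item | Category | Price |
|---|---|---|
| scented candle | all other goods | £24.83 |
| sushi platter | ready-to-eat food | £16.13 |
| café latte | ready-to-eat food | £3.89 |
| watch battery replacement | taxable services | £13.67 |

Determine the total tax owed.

Scented candle £24.83: all other goods → 4% + 0.75% city = 4.75% → £1.179425
Sushi platter £16.13: ready-to-eat food → 8.75% + 2% city = 10.75% → £1.733975
Café latte £3.89: ready-to-eat food → 8.75% + 2% city = 10.75% → £0.418175
Watch battery replacement £13.67: taxable services → 7.5% + 0% city = 7.5% → £1.02525
Unrounded tax sum = £4.356825 → £4.36

£4.36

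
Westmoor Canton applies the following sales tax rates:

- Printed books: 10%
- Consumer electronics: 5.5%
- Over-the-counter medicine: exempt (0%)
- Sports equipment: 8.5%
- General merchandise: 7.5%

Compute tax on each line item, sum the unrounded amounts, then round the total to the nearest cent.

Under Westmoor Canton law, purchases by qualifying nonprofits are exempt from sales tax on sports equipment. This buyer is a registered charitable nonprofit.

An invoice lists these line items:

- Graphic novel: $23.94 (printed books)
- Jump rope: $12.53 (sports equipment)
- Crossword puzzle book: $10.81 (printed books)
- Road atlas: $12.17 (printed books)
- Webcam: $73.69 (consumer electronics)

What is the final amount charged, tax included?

Graphic novel $23.94: printed books → 10% → $2.394
Jump rope $12.53: sports equipment, buyer-exempt → 0% → $0.00
Crossword puzzle book $10.81: printed books → 10% → $1.081
Road atlas $12.17: printed books → 10% → $1.217
Webcam $73.69: consumer electronics → 5.5% → $4.05295
Subtotal = $133.14; unrounded tax = $8.74495 → $8.74; total due = $141.88

$141.88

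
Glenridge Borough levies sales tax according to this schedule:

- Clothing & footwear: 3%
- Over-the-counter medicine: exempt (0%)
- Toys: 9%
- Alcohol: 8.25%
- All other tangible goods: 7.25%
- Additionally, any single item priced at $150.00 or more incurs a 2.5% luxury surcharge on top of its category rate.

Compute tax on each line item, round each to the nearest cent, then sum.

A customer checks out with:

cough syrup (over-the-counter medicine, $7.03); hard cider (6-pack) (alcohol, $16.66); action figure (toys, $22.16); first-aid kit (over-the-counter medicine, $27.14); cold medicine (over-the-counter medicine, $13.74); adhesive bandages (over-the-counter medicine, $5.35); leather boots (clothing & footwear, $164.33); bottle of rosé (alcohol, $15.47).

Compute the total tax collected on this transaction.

Cough syrup $7.03: over-the-counter medicine → 0% → $0.00
Hard cider (6-pack) $16.66: alcohol → 8.25% → $1.37
Action figure $22.16: toys → 9% → $1.99
First-aid kit $27.14: over-the-counter medicine → 0% → $0.00
Cold medicine $13.74: over-the-counter medicine → 0% → $0.00
Adhesive bandages $5.35: over-the-counter medicine → 0% → $0.00
Leather boots $164.33: clothing & footwear → 3% + 2.5% surcharge = 5.5% → $9.04
Bottle of rosé $15.47: alcohol → 8.25% → $1.28
Total tax = $1.37 + $1.99 + $9.04 + $1.28 = $13.68

$13.68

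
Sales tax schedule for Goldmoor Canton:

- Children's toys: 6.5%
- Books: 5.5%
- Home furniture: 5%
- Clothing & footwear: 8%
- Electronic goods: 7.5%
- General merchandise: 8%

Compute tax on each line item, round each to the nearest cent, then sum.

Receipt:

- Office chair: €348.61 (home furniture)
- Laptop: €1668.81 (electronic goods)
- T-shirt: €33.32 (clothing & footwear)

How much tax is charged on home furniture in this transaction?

Office chair €348.61: home furniture → 5% → €17.43
Tax on home furniture = €17.43

€17.43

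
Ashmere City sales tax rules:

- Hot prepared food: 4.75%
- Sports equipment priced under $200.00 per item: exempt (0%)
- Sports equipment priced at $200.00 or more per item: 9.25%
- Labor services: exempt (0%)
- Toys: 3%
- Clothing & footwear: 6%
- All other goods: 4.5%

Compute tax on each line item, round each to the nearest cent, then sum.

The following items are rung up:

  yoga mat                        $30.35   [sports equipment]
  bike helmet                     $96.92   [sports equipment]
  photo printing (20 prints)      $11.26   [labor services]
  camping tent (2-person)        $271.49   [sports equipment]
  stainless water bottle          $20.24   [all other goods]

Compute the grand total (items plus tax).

Yoga mat $30.35: sports equipment, under $200.00 → 0% → $0.00
Bike helmet $96.92: sports equipment, under $200.00 → 0% → $0.00
Photo printing (20 prints) $11.26: labor services → 0% → $0.00
Camping tent (2-person) $271.49: sports equipment, $200.00 or more → 9.25% → $25.11
Stainless water bottle $20.24: all other goods → 4.5% → $0.91
Subtotal = $430.26; tax = $26.02; total due = $456.28

$456.28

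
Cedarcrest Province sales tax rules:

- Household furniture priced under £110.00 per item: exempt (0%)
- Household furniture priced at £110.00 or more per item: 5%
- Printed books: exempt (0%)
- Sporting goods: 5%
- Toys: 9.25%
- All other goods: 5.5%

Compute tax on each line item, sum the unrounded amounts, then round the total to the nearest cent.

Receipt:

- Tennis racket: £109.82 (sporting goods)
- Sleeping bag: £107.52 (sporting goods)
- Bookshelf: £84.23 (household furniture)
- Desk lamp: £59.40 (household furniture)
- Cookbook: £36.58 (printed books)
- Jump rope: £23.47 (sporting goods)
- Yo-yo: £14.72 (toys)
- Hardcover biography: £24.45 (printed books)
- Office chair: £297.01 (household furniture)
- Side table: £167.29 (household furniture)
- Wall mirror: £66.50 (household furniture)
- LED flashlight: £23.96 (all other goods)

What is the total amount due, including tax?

Tennis racket £109.82: sporting goods → 5% → £5.491
Sleeping bag £107.52: sporting goods → 5% → £5.376
Bookshelf £84.23: household furniture, under £110.00 → 0% → £0.00
Desk lamp £59.40: household furniture, under £110.00 → 0% → £0.00
Cookbook £36.58: printed books → 0% → £0.00
Jump rope £23.47: sporting goods → 5% → £1.1735
Yo-yo £14.72: toys → 9.25% → £1.3616
Hardcover biography £24.45: printed books → 0% → £0.00
Office chair £297.01: household furniture, £110.00 or more → 5% → £14.8505
Side table £167.29: household furniture, £110.00 or more → 5% → £8.3645
Wall mirror £66.50: household furniture, under £110.00 → 0% → £0.00
LED flashlight £23.96: all other goods → 5.5% → £1.3178
Subtotal = £1014.95; unrounded tax = £37.9349 → £37.93; total due = £1052.88

£1052.88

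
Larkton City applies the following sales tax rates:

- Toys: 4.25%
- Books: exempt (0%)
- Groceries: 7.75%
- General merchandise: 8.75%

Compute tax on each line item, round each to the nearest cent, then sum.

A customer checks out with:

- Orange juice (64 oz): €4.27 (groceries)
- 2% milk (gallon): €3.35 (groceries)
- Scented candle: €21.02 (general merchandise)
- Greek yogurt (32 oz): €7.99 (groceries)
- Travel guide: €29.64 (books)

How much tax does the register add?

Orange juice (64 oz) €4.27: groceries → 7.75% → €0.33
2% milk (gallon) €3.35: groceries → 7.75% → €0.26
Scented candle €21.02: general merchandise → 8.75% → €1.84
Greek yogurt (32 oz) €7.99: groceries → 7.75% → €0.62
Travel guide €29.64: books → 0% → €0.00
Total tax = €0.33 + €0.26 + €1.84 + €0.62 = €3.05

€3.05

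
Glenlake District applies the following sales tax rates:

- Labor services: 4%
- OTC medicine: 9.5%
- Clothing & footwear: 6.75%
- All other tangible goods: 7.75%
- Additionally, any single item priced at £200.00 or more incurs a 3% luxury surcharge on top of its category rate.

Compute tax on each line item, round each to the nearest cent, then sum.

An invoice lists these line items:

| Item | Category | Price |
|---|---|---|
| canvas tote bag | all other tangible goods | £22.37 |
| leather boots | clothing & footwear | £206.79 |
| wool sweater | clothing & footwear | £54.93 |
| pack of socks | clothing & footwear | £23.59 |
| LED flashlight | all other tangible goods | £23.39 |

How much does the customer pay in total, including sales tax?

£360.07

Canvas tote bag £22.37: all other tangible goods → 7.75% → £1.73
Leather boots £206.79: clothing & footwear → 6.75% + 3% surcharge = 9.75% → £20.16
Wool sweater £54.93: clothing & footwear → 6.75% → £3.71
Pack of socks £23.59: clothing & footwear → 6.75% → £1.59
LED flashlight £23.39: all other tangible goods → 7.75% → £1.81
Subtotal = £331.07; tax = £29.00; total due = £360.07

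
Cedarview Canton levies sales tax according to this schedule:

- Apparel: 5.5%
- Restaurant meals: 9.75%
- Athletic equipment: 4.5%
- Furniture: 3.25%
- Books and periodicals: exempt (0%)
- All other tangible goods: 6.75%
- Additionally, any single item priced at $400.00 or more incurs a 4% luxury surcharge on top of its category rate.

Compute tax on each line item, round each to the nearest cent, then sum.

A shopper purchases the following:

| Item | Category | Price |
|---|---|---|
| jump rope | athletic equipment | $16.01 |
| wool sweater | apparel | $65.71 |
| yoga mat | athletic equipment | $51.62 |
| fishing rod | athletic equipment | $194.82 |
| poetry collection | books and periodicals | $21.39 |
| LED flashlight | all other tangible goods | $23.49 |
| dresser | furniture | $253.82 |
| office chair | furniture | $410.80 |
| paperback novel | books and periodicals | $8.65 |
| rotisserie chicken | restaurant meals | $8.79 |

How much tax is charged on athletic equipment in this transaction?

$11.81

Jump rope $16.01: athletic equipment → 4.5% → $0.72
Yoga mat $51.62: athletic equipment → 4.5% → $2.32
Fishing rod $194.82: athletic equipment → 4.5% → $8.77
Tax on athletic equipment = $0.72 + $2.32 + $8.77 = $11.81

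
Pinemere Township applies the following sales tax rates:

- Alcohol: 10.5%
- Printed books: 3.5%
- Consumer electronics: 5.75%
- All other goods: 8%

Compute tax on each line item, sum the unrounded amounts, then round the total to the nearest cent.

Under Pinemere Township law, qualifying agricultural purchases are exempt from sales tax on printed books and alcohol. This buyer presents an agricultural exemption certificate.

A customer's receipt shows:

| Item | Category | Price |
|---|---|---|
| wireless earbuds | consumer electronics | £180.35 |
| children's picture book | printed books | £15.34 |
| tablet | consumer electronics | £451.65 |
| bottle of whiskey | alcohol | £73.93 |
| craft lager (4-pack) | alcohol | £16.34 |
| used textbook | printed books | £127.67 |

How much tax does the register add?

£36.34

Wireless earbuds £180.35: consumer electronics → 5.75% → £10.370125
Children's picture book £15.34: printed books, buyer-exempt → 0% → £0.00
Tablet £451.65: consumer electronics → 5.75% → £25.969875
Bottle of whiskey £73.93: alcohol, buyer-exempt → 0% → £0.00
Craft lager (4-pack) £16.34: alcohol, buyer-exempt → 0% → £0.00
Used textbook £127.67: printed books, buyer-exempt → 0% → £0.00
Unrounded tax sum = £36.34 → £36.34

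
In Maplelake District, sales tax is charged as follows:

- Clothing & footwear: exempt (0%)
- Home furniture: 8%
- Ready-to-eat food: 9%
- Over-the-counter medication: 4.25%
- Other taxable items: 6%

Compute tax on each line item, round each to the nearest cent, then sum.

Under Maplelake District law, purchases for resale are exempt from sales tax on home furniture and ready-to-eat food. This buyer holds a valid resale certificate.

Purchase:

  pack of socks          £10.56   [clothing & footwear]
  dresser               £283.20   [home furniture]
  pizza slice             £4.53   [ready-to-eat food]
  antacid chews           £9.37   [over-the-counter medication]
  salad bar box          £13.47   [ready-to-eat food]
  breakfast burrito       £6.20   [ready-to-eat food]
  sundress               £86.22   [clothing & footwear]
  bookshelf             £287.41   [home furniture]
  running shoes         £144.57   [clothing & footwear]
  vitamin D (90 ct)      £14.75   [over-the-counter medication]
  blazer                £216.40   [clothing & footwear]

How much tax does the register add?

£1.03

Pack of socks £10.56: clothing & footwear → 0% → £0.00
Dresser £283.20: home furniture, buyer-exempt → 0% → £0.00
Pizza slice £4.53: ready-to-eat food, buyer-exempt → 0% → £0.00
Antacid chews £9.37: over-the-counter medication → 4.25% → £0.40
Salad bar box £13.47: ready-to-eat food, buyer-exempt → 0% → £0.00
Breakfast burrito £6.20: ready-to-eat food, buyer-exempt → 0% → £0.00
Sundress £86.22: clothing & footwear → 0% → £0.00
Bookshelf £287.41: home furniture, buyer-exempt → 0% → £0.00
Running shoes £144.57: clothing & footwear → 0% → £0.00
Vitamin D (90 ct) £14.75: over-the-counter medication → 4.25% → £0.63
Blazer £216.40: clothing & footwear → 0% → £0.00
Total tax = £0.40 + £0.63 = £1.03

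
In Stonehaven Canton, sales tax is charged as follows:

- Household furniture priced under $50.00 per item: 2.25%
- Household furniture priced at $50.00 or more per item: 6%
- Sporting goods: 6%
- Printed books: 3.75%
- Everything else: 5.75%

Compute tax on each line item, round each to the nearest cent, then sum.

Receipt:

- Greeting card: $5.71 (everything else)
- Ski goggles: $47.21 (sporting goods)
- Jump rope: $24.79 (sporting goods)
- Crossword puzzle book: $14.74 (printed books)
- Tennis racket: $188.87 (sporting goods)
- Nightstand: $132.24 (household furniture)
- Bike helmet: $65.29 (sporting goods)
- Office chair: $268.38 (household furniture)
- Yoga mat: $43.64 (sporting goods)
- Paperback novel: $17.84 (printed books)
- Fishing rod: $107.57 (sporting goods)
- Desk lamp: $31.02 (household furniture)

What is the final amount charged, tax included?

$1002.22

Greeting card $5.71: everything else → 5.75% → $0.33
Ski goggles $47.21: sporting goods → 6% → $2.83
Jump rope $24.79: sporting goods → 6% → $1.49
Crossword puzzle book $14.74: printed books → 3.75% → $0.55
Tennis racket $188.87: sporting goods → 6% → $11.33
Nightstand $132.24: household furniture, $50.00 or more → 6% → $7.93
Bike helmet $65.29: sporting goods → 6% → $3.92
Office chair $268.38: household furniture, $50.00 or more → 6% → $16.10
Yoga mat $43.64: sporting goods → 6% → $2.62
Paperback novel $17.84: printed books → 3.75% → $0.67
Fishing rod $107.57: sporting goods → 6% → $6.45
Desk lamp $31.02: household furniture, under $50.00 → 2.25% → $0.70
Subtotal = $947.30; tax = $54.92; total due = $1002.22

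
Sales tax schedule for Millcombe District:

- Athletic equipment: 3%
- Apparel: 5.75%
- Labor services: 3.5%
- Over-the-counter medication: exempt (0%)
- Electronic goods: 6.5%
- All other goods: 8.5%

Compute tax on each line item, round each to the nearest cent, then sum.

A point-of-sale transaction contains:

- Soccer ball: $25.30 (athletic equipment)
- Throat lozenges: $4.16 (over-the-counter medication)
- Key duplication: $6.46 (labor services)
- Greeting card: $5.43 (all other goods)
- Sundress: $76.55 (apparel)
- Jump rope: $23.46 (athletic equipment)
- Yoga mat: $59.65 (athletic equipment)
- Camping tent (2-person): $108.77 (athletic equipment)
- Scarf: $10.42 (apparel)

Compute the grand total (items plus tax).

$332.40

Soccer ball $25.30: athletic equipment → 3% → $0.76
Throat lozenges $4.16: over-the-counter medication → 0% → $0.00
Key duplication $6.46: labor services → 3.5% → $0.23
Greeting card $5.43: all other goods → 8.5% → $0.46
Sundress $76.55: apparel → 5.75% → $4.40
Jump rope $23.46: athletic equipment → 3% → $0.70
Yoga mat $59.65: athletic equipment → 3% → $1.79
Camping tent (2-person) $108.77: athletic equipment → 3% → $3.26
Scarf $10.42: apparel → 5.75% → $0.60
Subtotal = $320.20; tax = $12.20; total due = $332.40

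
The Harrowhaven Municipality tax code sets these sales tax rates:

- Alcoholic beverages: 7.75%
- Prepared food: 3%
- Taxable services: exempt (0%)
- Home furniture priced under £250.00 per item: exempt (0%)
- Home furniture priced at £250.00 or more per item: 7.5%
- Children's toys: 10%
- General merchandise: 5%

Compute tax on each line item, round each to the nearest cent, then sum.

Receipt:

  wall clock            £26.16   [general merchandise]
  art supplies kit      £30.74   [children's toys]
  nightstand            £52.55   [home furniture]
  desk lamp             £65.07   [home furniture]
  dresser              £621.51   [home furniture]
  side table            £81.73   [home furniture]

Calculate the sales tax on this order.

Wall clock £26.16: general merchandise → 5% → £1.31
Art supplies kit £30.74: children's toys → 10% → £3.07
Nightstand £52.55: home furniture, under £250.00 → 0% → £0.00
Desk lamp £65.07: home furniture, under £250.00 → 0% → £0.00
Dresser £621.51: home furniture, £250.00 or more → 7.5% → £46.61
Side table £81.73: home furniture, under £250.00 → 0% → £0.00
Total tax = £1.31 + £3.07 + £46.61 = £50.99

£50.99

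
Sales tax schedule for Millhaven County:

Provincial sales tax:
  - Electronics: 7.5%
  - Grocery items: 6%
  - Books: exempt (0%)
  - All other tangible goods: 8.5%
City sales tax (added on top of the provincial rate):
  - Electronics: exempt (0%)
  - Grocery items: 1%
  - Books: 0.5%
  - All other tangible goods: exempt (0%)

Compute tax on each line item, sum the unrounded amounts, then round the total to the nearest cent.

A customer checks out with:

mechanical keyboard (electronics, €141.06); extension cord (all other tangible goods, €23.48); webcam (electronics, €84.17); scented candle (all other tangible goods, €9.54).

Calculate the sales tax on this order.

€19.70

Mechanical keyboard €141.06: electronics → 7.5% + 0% city = 7.5% → €10.5795
Extension cord €23.48: all other tangible goods → 8.5% + 0% city = 8.5% → €1.9958
Webcam €84.17: electronics → 7.5% + 0% city = 7.5% → €6.31275
Scented candle €9.54: all other tangible goods → 8.5% + 0% city = 8.5% → €0.8109
Unrounded tax sum = €19.69895 → €19.70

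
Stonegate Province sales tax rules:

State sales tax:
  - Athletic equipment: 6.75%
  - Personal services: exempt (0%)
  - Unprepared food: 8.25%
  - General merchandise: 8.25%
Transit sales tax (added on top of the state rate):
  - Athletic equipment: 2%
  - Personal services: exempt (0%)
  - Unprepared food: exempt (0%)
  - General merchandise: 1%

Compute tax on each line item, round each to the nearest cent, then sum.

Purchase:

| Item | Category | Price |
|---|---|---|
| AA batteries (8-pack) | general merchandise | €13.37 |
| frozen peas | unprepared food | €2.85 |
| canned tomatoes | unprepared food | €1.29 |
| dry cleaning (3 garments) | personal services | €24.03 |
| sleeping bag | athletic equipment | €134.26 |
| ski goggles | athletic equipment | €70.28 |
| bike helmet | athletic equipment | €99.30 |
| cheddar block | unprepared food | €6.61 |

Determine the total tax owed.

€28.73

AA batteries (8-pack) €13.37: general merchandise → 8.25% + 1% transit = 9.25% → €1.24
Frozen peas €2.85: unprepared food → 8.25% + 0% transit = 8.25% → €0.24
Canned tomatoes €1.29: unprepared food → 8.25% + 0% transit = 8.25% → €0.11
Dry cleaning (3 garments) €24.03: personal services → 0% + 0% transit = 0% → €0.00
Sleeping bag €134.26: athletic equipment → 6.75% + 2% transit = 8.75% → €11.75
Ski goggles €70.28: athletic equipment → 6.75% + 2% transit = 8.75% → €6.15
Bike helmet €99.30: athletic equipment → 6.75% + 2% transit = 8.75% → €8.69
Cheddar block €6.61: unprepared food → 8.25% + 0% transit = 8.25% → €0.55
Total tax = €1.24 + €0.24 + €0.11 + €11.75 + €6.15 + €8.69 + €0.55 = €28.73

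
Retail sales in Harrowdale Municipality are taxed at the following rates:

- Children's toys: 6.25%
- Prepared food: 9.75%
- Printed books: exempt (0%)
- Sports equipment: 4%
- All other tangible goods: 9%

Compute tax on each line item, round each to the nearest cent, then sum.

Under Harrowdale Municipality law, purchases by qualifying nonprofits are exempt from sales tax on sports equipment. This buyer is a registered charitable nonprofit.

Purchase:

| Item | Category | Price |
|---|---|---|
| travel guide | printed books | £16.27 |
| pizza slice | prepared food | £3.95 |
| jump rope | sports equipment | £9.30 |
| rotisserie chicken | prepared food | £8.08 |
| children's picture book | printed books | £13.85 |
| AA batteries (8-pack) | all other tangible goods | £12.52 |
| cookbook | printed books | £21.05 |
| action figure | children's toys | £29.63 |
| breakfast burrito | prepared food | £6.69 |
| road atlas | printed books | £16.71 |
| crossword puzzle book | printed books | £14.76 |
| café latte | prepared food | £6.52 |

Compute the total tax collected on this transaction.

£5.45

Travel guide £16.27: printed books → 0% → £0.00
Pizza slice £3.95: prepared food → 9.75% → £0.39
Jump rope £9.30: sports equipment, buyer-exempt → 0% → £0.00
Rotisserie chicken £8.08: prepared food → 9.75% → £0.79
Children's picture book £13.85: printed books → 0% → £0.00
AA batteries (8-pack) £12.52: all other tangible goods → 9% → £1.13
Cookbook £21.05: printed books → 0% → £0.00
Action figure £29.63: children's toys → 6.25% → £1.85
Breakfast burrito £6.69: prepared food → 9.75% → £0.65
Road atlas £16.71: printed books → 0% → £0.00
Crossword puzzle book £14.76: printed books → 0% → £0.00
Café latte £6.52: prepared food → 9.75% → £0.64
Total tax = £0.39 + £0.79 + £1.13 + £1.85 + £0.65 + £0.64 = £5.45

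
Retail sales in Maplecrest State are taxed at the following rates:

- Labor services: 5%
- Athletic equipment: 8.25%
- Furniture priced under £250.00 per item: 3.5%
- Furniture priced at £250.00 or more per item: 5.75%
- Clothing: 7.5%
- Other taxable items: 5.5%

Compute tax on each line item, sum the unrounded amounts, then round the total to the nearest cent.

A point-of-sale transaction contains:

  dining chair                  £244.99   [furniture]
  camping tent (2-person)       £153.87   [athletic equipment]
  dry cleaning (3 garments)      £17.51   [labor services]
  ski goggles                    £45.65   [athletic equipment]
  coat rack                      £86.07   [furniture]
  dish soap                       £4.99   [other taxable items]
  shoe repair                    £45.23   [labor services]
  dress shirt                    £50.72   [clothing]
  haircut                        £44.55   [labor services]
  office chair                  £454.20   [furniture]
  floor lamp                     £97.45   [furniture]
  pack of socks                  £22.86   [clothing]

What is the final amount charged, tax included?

£1336.82

Dining chair £244.99: furniture, under £250.00 → 3.5% → £8.57465
Camping tent (2-person) £153.87: athletic equipment → 8.25% → £12.694275
Dry cleaning (3 garments) £17.51: labor services → 5% → £0.8755
Ski goggles £45.65: athletic equipment → 8.25% → £3.766125
Coat rack £86.07: furniture, under £250.00 → 3.5% → £3.01245
Dish soap £4.99: other taxable items → 5.5% → £0.27445
Shoe repair £45.23: labor services → 5% → £2.2615
Dress shirt £50.72: clothing → 7.5% → £3.804
Haircut £44.55: labor services → 5% → £2.2275
Office chair £454.20: furniture, £250.00 or more → 5.75% → £26.1165
Floor lamp £97.45: furniture, under £250.00 → 3.5% → £3.41075
Pack of socks £22.86: clothing → 7.5% → £1.7145
Subtotal = £1268.09; unrounded tax = £68.7322 → £68.73; total due = £1336.82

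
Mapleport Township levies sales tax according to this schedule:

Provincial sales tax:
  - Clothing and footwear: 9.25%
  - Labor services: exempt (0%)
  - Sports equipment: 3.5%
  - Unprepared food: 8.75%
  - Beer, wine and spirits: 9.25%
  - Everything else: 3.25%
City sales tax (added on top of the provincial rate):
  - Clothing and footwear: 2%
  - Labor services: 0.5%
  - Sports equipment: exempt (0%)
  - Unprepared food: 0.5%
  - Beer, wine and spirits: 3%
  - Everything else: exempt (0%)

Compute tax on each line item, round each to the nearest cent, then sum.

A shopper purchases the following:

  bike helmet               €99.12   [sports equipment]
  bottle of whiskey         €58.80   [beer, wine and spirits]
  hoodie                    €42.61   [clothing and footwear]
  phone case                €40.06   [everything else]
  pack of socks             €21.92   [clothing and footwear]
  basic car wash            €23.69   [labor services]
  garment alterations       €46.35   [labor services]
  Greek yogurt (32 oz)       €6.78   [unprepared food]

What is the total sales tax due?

Bike helmet €99.12: sports equipment → 3.5% + 0% city = 3.5% → €3.47
Bottle of whiskey €58.80: beer, wine and spirits → 9.25% + 3% city = 12.25% → €7.20
Hoodie €42.61: clothing and footwear → 9.25% + 2% city = 11.25% → €4.79
Phone case €40.06: everything else → 3.25% + 0% city = 3.25% → €1.30
Pack of socks €21.92: clothing and footwear → 9.25% + 2% city = 11.25% → €2.47
Basic car wash €23.69: labor services → 0% + 0.5% city = 0.5% → €0.12
Garment alterations €46.35: labor services → 0% + 0.5% city = 0.5% → €0.23
Greek yogurt (32 oz) €6.78: unprepared food → 8.75% + 0.5% city = 9.25% → €0.63
Total tax = €3.47 + €7.20 + €4.79 + €1.30 + €2.47 + €0.12 + €0.23 + €0.63 = €20.21

€20.21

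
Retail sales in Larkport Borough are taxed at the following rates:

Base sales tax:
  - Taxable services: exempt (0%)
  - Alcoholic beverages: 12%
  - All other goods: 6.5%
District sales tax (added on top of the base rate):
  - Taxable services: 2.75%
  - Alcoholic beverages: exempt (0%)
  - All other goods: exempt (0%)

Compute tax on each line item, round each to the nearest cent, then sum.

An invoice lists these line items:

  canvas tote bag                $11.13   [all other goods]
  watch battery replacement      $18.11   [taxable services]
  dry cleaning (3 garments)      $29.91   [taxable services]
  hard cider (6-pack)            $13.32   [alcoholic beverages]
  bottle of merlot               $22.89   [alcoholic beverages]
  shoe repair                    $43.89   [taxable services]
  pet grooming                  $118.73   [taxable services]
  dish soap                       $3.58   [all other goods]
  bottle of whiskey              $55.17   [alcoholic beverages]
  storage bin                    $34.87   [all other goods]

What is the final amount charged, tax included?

Canvas tote bag $11.13: all other goods → 6.5% + 0% district = 6.5% → $0.72
Watch battery replacement $18.11: taxable services → 0% + 2.75% district = 2.75% → $0.50
Dry cleaning (3 garments) $29.91: taxable services → 0% + 2.75% district = 2.75% → $0.82
Hard cider (6-pack) $13.32: alcoholic beverages → 12% + 0% district = 12% → $1.60
Bottle of merlot $22.89: alcoholic beverages → 12% + 0% district = 12% → $2.75
Shoe repair $43.89: taxable services → 0% + 2.75% district = 2.75% → $1.21
Pet grooming $118.73: taxable services → 0% + 2.75% district = 2.75% → $3.27
Dish soap $3.58: all other goods → 6.5% + 0% district = 6.5% → $0.23
Bottle of whiskey $55.17: alcoholic beverages → 12% + 0% district = 12% → $6.62
Storage bin $34.87: all other goods → 6.5% + 0% district = 6.5% → $2.27
Subtotal = $351.60; tax = $19.99; total due = $371.59

$371.59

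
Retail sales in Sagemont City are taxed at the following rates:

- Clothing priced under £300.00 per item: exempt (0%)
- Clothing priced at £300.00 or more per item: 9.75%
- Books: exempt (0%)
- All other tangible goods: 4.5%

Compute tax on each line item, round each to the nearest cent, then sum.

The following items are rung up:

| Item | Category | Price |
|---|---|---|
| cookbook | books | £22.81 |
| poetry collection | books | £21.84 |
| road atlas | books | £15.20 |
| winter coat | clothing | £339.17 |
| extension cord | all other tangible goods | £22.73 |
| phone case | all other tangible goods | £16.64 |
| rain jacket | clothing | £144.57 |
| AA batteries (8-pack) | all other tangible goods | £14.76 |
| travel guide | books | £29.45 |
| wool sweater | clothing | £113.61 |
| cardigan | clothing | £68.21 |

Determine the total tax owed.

£35.50

Cookbook £22.81: books → 0% → £0.00
Poetry collection £21.84: books → 0% → £0.00
Road atlas £15.20: books → 0% → £0.00
Winter coat £339.17: clothing, £300.00 or more → 9.75% → £33.07
Extension cord £22.73: all other tangible goods → 4.5% → £1.02
Phone case £16.64: all other tangible goods → 4.5% → £0.75
Rain jacket £144.57: clothing, under £300.00 → 0% → £0.00
AA batteries (8-pack) £14.76: all other tangible goods → 4.5% → £0.66
Travel guide £29.45: books → 0% → £0.00
Wool sweater £113.61: clothing, under £300.00 → 0% → £0.00
Cardigan £68.21: clothing, under £300.00 → 0% → £0.00
Total tax = £33.07 + £1.02 + £0.75 + £0.66 = £35.50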